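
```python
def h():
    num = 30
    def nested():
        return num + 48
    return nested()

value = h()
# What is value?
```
78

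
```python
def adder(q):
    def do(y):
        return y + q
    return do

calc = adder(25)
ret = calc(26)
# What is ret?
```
51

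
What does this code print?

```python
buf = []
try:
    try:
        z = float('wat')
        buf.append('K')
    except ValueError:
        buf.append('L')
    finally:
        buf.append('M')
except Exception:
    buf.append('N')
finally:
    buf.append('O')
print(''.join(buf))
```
LMO

Both finally blocks run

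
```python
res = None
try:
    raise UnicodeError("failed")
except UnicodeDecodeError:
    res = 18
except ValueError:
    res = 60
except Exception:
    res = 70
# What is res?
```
60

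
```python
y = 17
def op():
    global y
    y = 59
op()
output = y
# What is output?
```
59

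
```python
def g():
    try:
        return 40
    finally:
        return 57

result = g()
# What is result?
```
57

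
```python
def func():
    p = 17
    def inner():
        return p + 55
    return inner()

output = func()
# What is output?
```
72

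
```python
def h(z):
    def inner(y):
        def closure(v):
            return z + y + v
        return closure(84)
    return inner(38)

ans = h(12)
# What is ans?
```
134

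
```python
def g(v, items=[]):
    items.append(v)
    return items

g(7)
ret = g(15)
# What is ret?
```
[7, 15]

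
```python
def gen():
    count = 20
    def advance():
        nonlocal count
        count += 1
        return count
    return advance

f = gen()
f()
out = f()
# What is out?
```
22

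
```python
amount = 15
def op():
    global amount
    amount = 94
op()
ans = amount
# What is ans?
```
94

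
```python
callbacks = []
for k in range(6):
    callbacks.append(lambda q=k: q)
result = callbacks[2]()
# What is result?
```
2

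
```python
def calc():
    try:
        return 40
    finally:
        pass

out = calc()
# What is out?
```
40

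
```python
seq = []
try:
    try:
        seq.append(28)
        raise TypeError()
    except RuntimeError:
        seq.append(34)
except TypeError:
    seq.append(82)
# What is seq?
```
[28, 82]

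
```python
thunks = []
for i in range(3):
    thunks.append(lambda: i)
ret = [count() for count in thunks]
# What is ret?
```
[2, 2, 2]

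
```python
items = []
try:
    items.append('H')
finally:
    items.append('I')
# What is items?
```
['H', 'I']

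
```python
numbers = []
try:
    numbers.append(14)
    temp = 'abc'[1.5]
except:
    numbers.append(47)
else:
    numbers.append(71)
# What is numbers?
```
[14, 47]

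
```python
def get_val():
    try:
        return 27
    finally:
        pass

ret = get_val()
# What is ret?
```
27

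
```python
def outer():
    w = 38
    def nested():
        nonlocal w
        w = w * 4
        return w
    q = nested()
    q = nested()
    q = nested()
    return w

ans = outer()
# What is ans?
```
2432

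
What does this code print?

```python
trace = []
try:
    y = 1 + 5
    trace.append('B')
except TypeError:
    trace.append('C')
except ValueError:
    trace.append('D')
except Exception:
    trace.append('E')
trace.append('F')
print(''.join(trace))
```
BF

No exception, try block completes normally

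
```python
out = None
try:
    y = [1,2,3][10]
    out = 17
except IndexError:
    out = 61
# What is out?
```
61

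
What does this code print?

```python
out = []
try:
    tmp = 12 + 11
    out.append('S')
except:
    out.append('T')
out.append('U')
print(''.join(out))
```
SU

No exception, try block completes normally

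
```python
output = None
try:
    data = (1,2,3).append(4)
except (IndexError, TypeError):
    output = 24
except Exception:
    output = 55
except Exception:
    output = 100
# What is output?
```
55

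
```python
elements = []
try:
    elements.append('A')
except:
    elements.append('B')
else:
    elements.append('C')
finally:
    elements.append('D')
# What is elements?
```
['A', 'C', 'D']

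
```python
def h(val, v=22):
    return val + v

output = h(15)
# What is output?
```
37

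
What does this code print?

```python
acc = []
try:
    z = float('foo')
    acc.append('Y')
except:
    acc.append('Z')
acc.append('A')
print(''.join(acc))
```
ZA

Exception raised in try, caught by bare except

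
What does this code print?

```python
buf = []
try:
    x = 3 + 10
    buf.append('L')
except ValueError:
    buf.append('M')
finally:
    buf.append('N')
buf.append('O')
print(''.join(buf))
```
LNO

finally runs after normal execution too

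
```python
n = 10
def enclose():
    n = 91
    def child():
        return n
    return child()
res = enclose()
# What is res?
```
91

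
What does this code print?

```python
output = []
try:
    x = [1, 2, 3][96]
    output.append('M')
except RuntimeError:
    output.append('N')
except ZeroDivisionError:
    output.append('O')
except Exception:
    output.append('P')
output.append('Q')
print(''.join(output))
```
PQ

IndexError not specifically caught, falls to Exception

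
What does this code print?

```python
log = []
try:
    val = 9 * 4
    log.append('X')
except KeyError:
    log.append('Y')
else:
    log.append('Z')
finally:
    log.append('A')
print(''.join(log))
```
XZA

else runs before finally when no exception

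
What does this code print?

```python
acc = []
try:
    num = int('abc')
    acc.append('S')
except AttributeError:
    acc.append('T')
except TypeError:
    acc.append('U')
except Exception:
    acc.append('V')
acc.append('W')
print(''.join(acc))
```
VW

ValueError not specifically caught, falls to Exception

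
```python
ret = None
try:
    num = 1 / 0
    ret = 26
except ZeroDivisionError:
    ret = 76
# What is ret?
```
76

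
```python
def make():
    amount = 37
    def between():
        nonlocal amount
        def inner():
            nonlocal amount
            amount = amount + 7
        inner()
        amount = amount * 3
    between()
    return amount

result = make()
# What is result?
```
132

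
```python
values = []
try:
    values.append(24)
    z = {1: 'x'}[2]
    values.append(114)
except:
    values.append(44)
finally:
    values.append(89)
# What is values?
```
[24, 44, 89]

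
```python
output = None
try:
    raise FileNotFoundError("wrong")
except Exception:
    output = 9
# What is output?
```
9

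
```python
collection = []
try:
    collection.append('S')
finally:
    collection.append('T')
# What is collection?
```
['S', 'T']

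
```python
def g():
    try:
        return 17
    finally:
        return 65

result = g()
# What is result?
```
65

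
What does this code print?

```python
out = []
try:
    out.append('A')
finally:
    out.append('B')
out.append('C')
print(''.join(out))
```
ABC

try/finally without except, no exception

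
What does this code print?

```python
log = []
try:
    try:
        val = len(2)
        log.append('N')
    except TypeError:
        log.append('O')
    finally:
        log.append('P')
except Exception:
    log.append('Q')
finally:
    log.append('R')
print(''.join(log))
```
OPR

Both finally blocks run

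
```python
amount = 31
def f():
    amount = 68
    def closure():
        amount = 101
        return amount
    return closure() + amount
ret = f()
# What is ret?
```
169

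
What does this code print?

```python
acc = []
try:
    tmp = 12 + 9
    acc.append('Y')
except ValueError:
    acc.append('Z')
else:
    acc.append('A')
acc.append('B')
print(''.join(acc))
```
YAB

else block runs when no exception occurs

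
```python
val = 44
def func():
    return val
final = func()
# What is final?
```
44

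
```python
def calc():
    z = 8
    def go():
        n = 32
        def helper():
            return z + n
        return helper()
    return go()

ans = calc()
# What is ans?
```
40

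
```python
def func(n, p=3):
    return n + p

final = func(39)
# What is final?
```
42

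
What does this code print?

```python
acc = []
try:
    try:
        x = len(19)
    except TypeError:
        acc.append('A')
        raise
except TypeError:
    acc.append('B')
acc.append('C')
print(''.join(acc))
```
ABC

raise without argument re-raises current exception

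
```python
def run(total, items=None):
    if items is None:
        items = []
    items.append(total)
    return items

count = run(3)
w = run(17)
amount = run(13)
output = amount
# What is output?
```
[13]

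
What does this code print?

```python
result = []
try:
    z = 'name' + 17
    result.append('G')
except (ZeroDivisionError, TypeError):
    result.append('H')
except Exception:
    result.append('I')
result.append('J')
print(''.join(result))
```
HJ

TypeError matches tuple containing it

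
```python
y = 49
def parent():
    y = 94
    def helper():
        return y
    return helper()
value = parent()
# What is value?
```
94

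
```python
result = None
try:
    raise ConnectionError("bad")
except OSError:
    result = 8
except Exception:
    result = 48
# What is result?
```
8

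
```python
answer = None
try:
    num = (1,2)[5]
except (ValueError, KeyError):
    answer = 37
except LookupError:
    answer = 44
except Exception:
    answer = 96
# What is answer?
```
44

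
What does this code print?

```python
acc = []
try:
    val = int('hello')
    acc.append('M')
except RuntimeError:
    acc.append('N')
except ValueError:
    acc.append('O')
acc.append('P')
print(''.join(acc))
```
OP

ValueError is caught by its specific handler, not RuntimeError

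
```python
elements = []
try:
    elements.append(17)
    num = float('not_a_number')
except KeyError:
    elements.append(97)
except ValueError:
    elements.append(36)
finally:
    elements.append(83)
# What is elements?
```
[17, 36, 83]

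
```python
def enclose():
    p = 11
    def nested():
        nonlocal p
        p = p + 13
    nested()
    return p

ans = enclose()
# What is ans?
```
24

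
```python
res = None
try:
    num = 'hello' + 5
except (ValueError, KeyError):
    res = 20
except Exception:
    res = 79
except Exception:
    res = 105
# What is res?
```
79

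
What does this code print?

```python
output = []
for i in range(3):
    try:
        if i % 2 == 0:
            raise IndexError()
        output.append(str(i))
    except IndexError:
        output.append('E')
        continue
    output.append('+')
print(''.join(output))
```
E1+E

continue in except skips rest of loop body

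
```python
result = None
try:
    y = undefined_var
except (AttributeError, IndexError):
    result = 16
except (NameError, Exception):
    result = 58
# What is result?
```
58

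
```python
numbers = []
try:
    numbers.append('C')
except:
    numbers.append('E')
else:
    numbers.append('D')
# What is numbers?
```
['C', 'D']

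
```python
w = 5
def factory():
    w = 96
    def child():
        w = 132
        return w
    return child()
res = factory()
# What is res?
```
132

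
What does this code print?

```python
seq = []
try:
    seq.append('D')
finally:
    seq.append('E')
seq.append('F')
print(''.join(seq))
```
DEF

try/finally without except, no exception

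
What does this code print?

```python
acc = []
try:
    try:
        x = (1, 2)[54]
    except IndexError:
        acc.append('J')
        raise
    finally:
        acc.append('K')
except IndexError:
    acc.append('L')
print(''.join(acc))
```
JKL

finally runs before re-raised exception propagates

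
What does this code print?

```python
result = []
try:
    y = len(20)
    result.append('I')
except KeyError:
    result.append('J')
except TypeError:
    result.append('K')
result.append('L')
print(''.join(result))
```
KL

TypeError is caught by its specific handler, not KeyError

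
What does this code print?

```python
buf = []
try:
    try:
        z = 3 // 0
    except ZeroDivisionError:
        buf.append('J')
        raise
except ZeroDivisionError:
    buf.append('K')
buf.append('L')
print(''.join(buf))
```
JKL

raise without argument re-raises current exception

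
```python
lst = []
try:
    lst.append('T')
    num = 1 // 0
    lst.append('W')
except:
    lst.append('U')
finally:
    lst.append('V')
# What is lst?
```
['T', 'U', 'V']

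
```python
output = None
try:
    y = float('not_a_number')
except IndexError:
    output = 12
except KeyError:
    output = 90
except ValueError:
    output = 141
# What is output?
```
141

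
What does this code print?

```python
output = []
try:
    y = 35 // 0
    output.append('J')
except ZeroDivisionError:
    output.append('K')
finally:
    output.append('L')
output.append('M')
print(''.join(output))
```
KLM

finally always runs, even after exception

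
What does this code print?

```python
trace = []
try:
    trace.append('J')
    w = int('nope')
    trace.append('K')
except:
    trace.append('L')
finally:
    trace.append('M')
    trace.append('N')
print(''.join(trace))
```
JLMN

Code before exception runs, then except, then all of finally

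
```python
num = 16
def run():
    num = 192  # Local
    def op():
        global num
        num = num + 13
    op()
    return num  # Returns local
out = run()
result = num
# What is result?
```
29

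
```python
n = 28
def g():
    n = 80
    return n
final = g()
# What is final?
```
80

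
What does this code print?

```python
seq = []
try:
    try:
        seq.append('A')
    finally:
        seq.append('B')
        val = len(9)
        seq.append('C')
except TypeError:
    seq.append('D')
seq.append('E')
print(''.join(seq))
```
ABDE

Exception in inner finally caught by outer except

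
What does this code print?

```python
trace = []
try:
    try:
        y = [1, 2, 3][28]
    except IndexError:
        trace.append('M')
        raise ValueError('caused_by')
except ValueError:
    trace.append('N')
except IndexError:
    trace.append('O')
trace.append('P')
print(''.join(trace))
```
MNP

ValueError raised and caught, original IndexError not re-raised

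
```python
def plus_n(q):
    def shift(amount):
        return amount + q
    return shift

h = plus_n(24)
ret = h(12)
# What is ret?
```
36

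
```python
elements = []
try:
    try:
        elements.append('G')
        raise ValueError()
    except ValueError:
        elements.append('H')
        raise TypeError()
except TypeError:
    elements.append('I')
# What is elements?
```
['G', 'H', 'I']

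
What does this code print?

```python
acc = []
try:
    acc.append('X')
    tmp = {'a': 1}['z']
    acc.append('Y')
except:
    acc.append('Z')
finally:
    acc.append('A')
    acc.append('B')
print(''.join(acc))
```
XZAB

Code before exception runs, then except, then all of finally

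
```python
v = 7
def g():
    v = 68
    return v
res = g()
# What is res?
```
68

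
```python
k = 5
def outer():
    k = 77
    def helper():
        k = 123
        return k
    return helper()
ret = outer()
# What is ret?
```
123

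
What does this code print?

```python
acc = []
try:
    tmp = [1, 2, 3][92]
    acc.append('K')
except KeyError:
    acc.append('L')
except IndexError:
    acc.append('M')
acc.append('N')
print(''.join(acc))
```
MN

IndexError is caught by its specific handler, not KeyError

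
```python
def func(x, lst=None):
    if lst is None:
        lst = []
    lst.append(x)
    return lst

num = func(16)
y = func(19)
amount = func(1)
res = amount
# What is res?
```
[1]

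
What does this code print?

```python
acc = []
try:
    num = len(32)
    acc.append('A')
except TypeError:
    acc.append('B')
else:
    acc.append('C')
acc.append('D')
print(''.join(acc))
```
BD

else block skipped when exception is caught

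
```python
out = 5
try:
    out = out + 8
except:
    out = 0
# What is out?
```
13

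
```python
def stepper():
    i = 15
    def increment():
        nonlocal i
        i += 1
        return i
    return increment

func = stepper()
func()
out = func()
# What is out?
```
17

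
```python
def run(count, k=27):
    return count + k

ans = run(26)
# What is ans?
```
53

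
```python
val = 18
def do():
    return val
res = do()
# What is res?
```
18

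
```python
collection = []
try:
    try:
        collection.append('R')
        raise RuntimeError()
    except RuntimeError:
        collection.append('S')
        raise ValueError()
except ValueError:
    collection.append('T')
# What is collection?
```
['R', 'S', 'T']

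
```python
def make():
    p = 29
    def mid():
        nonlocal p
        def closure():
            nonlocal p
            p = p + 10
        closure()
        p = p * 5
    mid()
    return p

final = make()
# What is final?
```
195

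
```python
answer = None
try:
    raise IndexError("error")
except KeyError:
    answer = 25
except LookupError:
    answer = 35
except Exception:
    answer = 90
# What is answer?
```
35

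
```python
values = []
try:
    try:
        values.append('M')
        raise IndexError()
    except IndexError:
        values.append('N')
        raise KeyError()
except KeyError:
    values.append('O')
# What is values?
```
['M', 'N', 'O']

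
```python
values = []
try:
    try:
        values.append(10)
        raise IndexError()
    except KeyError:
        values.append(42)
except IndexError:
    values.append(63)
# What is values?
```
[10, 63]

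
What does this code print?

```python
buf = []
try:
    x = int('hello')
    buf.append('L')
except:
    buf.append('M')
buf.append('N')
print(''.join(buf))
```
MN

Exception raised in try, caught by bare except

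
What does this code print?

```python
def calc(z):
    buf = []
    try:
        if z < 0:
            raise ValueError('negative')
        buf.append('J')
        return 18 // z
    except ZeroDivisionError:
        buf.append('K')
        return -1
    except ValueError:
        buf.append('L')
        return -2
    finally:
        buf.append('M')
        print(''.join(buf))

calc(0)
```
JKM

z=0 causes ZeroDivisionError, caught, finally prints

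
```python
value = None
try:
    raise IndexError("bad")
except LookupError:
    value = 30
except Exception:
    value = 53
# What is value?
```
30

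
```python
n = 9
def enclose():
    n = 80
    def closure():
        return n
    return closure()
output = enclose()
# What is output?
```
80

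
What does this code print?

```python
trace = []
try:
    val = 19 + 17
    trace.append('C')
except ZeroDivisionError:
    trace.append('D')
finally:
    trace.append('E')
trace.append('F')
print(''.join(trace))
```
CEF

finally runs after normal execution too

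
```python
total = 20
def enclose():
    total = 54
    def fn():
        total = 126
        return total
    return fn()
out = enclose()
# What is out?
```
126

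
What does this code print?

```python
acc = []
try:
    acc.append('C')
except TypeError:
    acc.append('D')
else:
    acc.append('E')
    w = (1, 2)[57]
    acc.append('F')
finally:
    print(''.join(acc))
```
CE

Try succeeds, else appends 'E', IndexError in else is uncaught, finally prints before exception propagates ('F' never appended)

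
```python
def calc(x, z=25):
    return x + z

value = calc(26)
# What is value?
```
51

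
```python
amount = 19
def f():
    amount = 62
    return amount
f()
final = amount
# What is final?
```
19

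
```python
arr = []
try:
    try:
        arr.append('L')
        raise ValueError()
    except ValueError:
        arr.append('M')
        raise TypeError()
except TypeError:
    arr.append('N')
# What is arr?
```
['L', 'M', 'N']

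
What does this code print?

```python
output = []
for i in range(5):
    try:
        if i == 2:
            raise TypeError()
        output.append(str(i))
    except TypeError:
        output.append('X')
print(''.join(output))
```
01X34

Exception on i=2 caught, loop continues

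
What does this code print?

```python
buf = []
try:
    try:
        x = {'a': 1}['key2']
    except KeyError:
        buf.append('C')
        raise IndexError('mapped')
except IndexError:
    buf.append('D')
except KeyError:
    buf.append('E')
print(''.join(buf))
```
CD

New IndexError raised, caught by outer IndexError handler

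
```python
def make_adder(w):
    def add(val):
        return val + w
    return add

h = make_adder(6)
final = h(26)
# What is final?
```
32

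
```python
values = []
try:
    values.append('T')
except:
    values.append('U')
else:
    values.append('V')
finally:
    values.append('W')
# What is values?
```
['T', 'V', 'W']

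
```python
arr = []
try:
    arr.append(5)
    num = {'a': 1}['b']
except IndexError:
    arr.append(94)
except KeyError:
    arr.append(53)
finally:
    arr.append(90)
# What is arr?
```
[5, 53, 90]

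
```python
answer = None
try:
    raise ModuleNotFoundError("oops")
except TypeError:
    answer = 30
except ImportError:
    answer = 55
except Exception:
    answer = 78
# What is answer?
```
55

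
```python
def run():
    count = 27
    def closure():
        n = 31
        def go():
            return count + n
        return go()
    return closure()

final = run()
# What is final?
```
58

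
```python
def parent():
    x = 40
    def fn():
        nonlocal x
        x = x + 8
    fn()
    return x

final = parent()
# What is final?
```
48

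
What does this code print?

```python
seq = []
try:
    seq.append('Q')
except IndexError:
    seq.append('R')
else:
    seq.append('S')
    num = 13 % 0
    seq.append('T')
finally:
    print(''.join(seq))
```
QS

Try succeeds, else appends 'S', ZeroDivisionError in else is uncaught, finally prints before exception propagates ('T' never appended)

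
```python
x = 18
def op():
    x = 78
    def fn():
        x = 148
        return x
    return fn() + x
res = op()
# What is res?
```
226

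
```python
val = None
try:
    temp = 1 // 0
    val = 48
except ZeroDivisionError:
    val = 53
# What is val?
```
53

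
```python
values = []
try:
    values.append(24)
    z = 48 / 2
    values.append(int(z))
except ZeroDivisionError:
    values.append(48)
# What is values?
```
[24, 24]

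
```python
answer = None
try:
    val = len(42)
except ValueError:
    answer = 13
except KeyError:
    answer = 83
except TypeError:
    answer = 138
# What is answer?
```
138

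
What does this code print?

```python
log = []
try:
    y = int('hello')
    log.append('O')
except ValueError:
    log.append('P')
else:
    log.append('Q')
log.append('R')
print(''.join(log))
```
PR

else block skipped when exception is caught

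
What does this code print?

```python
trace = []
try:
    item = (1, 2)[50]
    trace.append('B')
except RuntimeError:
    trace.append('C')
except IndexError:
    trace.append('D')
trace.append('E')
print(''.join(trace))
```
DE

IndexError is caught by its specific handler, not RuntimeError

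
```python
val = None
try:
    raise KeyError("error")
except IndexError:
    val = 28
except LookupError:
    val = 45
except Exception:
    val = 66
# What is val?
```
45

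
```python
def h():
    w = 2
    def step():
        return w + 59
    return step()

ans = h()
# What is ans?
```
61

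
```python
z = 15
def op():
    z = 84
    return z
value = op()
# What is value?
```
84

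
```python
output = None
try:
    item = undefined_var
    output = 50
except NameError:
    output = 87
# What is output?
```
87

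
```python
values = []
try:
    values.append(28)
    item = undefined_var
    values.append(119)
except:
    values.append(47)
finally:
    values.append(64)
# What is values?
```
[28, 47, 64]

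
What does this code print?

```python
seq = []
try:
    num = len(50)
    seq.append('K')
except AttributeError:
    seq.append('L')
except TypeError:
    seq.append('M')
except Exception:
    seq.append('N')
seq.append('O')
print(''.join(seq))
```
MO

TypeError matches before generic Exception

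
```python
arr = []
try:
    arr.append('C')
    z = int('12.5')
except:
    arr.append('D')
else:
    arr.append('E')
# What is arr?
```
['C', 'D']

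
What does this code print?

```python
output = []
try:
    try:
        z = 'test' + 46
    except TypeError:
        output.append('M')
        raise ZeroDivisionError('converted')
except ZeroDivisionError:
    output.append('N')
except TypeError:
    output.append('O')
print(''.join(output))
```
MN

New ZeroDivisionError raised, caught by outer ZeroDivisionError handler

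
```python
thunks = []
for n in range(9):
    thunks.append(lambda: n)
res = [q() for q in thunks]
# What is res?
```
[8, 8, 8, 8, 8, 8, 8, 8, 8]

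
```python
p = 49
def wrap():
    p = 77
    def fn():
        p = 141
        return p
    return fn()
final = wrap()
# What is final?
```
141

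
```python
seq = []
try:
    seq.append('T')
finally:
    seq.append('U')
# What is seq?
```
['T', 'U']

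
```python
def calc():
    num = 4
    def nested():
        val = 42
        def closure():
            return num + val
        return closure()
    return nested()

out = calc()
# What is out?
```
46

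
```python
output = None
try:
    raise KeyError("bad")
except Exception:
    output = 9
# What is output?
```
9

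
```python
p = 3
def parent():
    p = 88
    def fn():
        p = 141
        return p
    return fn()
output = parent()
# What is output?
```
141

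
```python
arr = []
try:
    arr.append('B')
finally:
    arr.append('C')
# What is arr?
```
['B', 'C']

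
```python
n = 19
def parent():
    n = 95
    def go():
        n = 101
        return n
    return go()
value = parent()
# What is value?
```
101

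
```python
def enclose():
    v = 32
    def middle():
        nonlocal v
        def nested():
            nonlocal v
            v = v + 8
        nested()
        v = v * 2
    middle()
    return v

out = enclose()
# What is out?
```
80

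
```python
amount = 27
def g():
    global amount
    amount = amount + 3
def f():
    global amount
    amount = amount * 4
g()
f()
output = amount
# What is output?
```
120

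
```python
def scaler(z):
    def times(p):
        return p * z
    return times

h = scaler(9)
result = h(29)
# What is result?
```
261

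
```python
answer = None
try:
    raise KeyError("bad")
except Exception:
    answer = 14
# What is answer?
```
14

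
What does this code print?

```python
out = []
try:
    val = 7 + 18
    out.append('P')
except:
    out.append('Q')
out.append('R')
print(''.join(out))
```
PR

No exception, try block completes normally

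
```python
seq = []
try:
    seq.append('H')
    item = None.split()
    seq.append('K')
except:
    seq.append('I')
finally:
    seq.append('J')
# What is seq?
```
['H', 'I', 'J']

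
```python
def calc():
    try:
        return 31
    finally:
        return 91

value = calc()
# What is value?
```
91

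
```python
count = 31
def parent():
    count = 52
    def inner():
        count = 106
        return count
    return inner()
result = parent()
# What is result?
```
106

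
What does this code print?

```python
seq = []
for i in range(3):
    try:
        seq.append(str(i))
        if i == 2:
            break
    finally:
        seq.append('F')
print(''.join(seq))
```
0F1F2F

finally runs even when breaking out of loop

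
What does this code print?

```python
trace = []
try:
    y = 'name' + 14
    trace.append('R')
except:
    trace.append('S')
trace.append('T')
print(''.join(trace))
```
ST

Exception raised in try, caught by bare except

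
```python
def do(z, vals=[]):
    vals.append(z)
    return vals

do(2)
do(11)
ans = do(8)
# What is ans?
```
[2, 11, 8]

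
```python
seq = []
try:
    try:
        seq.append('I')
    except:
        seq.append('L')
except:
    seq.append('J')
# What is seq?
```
['I']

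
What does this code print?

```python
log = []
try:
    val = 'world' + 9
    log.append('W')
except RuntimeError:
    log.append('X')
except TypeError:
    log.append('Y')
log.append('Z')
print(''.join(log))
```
YZ

TypeError is caught by its specific handler, not RuntimeError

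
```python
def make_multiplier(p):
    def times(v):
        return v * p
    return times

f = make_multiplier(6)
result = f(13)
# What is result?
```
78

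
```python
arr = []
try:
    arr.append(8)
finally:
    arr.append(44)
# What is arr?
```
[8, 44]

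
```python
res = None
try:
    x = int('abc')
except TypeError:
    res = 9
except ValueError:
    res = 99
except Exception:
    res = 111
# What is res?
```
99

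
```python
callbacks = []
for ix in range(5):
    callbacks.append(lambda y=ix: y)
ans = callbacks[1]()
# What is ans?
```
1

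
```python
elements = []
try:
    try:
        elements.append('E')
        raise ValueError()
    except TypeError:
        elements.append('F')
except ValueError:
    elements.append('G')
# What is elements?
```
['E', 'G']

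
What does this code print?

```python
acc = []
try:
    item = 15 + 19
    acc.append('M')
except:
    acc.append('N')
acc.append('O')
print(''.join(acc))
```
MO

No exception, try block completes normally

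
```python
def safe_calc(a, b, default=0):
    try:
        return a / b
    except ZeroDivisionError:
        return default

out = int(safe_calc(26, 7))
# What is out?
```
3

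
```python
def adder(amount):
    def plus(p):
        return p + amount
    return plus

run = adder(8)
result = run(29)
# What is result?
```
37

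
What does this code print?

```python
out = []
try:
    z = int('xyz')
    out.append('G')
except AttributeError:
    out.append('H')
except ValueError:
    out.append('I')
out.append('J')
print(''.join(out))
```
IJ

ValueError is caught by its specific handler, not AttributeError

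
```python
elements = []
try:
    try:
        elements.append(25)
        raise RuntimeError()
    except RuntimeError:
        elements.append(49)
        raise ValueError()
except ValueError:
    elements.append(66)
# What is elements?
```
[25, 49, 66]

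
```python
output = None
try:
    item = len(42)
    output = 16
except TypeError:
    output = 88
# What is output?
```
88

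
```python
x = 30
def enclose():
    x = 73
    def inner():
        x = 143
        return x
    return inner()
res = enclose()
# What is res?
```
143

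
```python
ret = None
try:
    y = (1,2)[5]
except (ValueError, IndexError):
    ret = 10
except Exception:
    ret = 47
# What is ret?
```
10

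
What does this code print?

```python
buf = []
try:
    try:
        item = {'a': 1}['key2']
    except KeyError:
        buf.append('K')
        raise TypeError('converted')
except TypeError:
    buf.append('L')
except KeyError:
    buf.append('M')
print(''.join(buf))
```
KL

New TypeError raised, caught by outer TypeError handler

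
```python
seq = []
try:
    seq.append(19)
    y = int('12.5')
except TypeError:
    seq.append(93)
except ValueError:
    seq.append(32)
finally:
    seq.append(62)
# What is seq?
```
[19, 32, 62]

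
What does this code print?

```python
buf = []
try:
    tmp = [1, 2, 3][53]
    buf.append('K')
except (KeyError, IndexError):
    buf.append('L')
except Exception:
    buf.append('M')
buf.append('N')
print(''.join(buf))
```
LN

IndexError matches tuple containing it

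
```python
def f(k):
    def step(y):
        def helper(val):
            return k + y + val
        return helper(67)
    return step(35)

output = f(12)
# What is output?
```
114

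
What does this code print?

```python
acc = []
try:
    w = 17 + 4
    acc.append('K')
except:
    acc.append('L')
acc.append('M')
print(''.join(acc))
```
KM

No exception, try block completes normally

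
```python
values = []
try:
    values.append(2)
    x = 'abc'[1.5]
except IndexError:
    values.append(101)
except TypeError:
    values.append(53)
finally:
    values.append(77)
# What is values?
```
[2, 53, 77]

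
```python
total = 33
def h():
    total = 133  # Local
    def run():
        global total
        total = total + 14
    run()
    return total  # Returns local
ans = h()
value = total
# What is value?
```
47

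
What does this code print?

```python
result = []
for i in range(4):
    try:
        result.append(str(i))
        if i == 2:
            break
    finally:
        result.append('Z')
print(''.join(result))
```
0Z1Z2Z

finally runs even when breaking out of loop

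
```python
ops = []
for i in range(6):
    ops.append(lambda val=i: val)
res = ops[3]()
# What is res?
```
3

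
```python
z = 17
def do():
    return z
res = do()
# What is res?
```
17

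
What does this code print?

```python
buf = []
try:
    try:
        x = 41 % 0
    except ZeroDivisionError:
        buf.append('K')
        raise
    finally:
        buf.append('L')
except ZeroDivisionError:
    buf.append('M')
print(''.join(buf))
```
KLM

finally runs before re-raised exception propagates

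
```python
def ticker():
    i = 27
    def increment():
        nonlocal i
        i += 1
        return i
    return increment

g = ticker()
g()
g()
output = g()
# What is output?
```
30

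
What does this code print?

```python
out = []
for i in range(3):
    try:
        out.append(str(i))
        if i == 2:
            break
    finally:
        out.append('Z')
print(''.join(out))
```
0Z1Z2Z

finally runs even when breaking out of loop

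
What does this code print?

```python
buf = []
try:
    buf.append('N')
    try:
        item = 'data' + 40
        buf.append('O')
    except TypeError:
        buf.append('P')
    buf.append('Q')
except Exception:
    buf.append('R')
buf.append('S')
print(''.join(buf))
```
NPQS

Inner exception caught by inner handler, outer continues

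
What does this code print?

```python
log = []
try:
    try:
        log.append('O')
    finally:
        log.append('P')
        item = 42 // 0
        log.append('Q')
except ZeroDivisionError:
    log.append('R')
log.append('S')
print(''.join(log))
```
OPRS

Exception in inner finally caught by outer except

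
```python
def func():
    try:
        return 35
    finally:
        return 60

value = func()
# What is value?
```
60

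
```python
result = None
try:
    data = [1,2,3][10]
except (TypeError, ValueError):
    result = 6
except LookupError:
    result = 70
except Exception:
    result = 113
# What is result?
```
70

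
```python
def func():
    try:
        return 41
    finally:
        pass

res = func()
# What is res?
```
41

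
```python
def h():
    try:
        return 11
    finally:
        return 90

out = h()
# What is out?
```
90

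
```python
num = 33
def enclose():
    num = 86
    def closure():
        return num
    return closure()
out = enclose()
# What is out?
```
86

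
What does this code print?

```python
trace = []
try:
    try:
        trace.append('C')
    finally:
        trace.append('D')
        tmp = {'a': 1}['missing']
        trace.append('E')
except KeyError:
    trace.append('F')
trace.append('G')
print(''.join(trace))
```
CDFG

Exception in inner finally caught by outer except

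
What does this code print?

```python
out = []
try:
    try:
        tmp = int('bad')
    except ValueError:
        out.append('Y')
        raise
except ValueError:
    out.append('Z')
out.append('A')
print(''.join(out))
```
YZA

raise without argument re-raises current exception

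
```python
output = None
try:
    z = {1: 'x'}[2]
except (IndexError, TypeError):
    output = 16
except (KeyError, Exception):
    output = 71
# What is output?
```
71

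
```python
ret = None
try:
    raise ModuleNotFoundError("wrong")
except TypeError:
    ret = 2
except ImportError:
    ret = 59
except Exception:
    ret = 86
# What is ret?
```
59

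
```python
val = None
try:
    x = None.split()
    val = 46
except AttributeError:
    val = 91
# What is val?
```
91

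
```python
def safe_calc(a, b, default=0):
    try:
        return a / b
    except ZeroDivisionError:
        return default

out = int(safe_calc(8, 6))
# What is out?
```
1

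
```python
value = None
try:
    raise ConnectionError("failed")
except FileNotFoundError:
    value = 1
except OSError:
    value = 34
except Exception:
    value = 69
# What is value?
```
34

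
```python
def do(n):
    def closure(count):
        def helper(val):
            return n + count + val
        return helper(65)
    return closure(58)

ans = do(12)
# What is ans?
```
135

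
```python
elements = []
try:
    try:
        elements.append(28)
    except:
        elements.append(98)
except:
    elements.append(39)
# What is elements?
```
[28]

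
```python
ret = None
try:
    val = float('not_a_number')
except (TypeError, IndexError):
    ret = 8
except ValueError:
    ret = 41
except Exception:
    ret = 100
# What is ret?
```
41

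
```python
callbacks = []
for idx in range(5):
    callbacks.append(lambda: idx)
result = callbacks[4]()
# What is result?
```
4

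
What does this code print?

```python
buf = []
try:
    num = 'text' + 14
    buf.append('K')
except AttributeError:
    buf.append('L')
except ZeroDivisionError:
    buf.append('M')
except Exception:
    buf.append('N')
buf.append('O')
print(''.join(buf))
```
NO

TypeError not specifically caught, falls to Exception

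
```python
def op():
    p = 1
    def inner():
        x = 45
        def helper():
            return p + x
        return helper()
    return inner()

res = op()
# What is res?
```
46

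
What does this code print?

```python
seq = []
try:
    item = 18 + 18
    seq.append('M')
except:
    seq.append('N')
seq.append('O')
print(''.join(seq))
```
MO

No exception, try block completes normally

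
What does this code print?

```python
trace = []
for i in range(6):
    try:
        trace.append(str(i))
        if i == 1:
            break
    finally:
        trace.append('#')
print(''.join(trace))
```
0#1#

finally runs even when breaking out of loop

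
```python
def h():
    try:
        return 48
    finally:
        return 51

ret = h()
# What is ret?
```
51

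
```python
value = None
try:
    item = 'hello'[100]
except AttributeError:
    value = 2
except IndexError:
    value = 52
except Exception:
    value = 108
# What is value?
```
52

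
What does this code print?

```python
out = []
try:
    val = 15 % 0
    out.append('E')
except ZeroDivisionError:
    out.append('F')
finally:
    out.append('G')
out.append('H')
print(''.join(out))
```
FGH

finally always runs, even after exception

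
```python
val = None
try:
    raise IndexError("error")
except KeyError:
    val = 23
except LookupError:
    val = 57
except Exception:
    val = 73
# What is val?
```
57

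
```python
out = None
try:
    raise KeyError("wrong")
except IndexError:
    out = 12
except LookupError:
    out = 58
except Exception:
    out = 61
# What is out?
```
58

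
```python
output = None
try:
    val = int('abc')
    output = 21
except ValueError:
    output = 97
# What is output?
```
97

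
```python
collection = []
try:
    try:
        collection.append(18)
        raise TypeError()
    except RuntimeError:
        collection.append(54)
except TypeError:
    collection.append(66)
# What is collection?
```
[18, 66]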